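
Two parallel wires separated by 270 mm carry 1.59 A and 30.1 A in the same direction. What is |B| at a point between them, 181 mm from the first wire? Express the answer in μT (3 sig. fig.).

Each long wire gives B = μ₀I/(2πd). Distances are d₁ = 0.181 m and d₂ = 0.089 m.
B₁ = 1.76×10⁻⁶ T, B₂ = 6.76×10⁻⁵ T.
Between parallel currents the two contributions point in opposite directions, so they subtract. B = |B₁ − B₂| = |1.76×10⁻⁶ − 6.76×10⁻⁵| = 6.59×10⁻⁵ T.

B ≈ 65.9 μT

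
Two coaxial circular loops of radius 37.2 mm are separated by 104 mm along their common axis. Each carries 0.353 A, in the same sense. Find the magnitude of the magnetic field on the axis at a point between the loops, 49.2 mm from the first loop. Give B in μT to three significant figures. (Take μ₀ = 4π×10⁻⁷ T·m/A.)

Each loop contributes B = μ₀IR²/[2(R²+z²)^(3/2)] on the axis, with z measured from that loop.
Loop 1 (z = 0.0492 m): B₁ = 1.31×10⁻⁶ T. Loop 2 (z = 0.0548 m): B₂ = 1.06×10⁻⁶ T.
The fields add: B = B₁ + B₂ = 2.36×10⁻⁶ T.

B ≈ 2.36 μT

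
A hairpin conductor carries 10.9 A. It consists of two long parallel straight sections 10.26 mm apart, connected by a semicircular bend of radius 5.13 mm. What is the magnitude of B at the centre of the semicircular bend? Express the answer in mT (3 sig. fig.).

B ≈ 1.09 mT

The semicircular arc contributes B_arc = μ₀I·π/(4πR) = μ₀I/(4R) = 6.68×10⁻⁴ T.
Each semi-infinite lead is at perpendicular distance R = 0.00513 m from the centre, with the perpendicular foot at its near end, so it contributes μ₀I/(4πR); both point the same way, together 4.25×10⁻⁴ T.
Arc and leads all point the same direction: B = 6.68×10⁻⁴ + 4.25×10⁻⁴ = 1.09×10⁻³ T.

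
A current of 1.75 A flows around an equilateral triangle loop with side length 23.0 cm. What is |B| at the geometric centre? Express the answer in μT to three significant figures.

Each side is a finite straight segment at perpendicular distance d = a/(2 tan(π/3)) = 0.0664 m from the centre, with end-angles ±π/3.
One side contributes B₁ = (μ₀I/4πd)·2 sin(π/3) = 4.57×10⁻⁶ T.
All 3 sides add in the same direction: B = 3 × 4.57×10⁻⁶ = 1.37×10⁻⁵ T.

B ≈ 13.7 μT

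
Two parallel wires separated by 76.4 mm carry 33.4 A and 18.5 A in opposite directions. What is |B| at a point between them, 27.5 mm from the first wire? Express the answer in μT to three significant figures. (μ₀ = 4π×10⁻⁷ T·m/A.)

Each long wire gives B = μ₀I/(2πd). Distances are d₁ = 0.0275 m and d₂ = 0.0489 m.
B₁ = 2.43×10⁻⁴ T, B₂ = 7.57×10⁻⁵ T.
Between antiparallel currents both contributions point the same way, so they add. B = B₁ + B₂ = 2.43×10⁻⁴ + 7.57×10⁻⁵ = 3.19×10⁻⁴ T.

B ≈ 319 μT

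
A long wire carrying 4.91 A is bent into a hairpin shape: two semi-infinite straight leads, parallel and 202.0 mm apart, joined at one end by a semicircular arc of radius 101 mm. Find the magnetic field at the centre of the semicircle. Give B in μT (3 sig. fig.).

The semicircular arc contributes B_arc = μ₀I·π/(4πR) = μ₀I/(4R) = 1.53×10⁻⁵ T.
Each semi-infinite lead is at perpendicular distance R = 0.101 m from the centre, with the perpendicular foot at its near end, so it contributes μ₀I/(4πR); both point the same way, together 9.72×10⁻⁶ T.
Arc and leads all point the same direction: B = 1.53×10⁻⁵ + 9.72×10⁻⁶ = 2.50×10⁻⁵ T.

B ≈ 25.0 μT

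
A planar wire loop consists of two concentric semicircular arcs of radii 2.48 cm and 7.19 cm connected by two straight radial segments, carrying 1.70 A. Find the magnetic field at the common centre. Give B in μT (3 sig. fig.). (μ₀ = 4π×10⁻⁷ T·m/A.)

The radial connectors point toward the centre, so dl × r̂ = 0 and they contribute nothing.
Each semicircle gives μ₀I/(4R): inner arc 2.15×10⁻⁵ T, outer arc 7.43×10⁻⁶ T.
The two arcs carry current in opposite angular senses, so their fields oppose: B = |2.15×10⁻⁵ − 7.43×10⁻⁶| = 1.41×10⁻⁵ T.

B ≈ 14.1 μT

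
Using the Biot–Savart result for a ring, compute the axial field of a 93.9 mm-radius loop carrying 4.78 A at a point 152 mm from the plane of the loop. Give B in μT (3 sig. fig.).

B ≈ 4.64 μT

On the axis of a circular loop, B = μ₀IR² / [2(R²+z²)^(3/2)].
R² + z² = (0.0939)² + (0.152)² = 0.03192 m², and (R²+z²)^(3/2) = 5.70×10⁻³ m³.
B = (4π×10⁻⁷ × 4.78 × 0.008817) / (2 × 5.70×10⁻³) = 4.64×10⁻⁶ T.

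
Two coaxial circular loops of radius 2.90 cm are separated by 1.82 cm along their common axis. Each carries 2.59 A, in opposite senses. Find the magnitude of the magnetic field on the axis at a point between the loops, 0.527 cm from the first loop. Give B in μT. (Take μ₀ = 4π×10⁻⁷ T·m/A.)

Each loop contributes B = μ₀IR²/[2(R²+z²)^(3/2)] on the axis, with z measured from that loop.
Loop 1 (z = 0.00527 m): B₁ = 5.34×10⁻⁵ T. Loop 2 (z = 0.01293 m): B₂ = 4.28×10⁻⁵ T.
The fields oppose: B = |B₁ − B₂| = 1.07×10⁻⁵ T.

B ≈ 10.7 μT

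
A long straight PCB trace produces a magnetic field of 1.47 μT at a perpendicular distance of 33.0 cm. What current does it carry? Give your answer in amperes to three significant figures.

For a long straight wire B = μ₀I/(2πd), so I = 2πdB/μ₀.
I = 2π × 0.33 × 1.47×10⁻⁶ / (4π×10⁻⁷) = 2.43 A.

I ≈ 2.43 A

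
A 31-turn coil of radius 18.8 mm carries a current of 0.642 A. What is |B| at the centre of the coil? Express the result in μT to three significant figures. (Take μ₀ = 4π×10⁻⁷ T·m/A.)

For an N-turn flat coil, B = Nμ₀I/(2R) with R = 0.0188 m.
B = 31 × 2.15×10⁻⁵ T = 6.65×10⁻⁴ T.

B ≈ 665 μT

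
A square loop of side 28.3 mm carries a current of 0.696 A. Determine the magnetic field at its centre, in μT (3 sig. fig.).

B ≈ 27.8 μT

Each side is a finite straight segment at perpendicular distance d = a/(2 tan(π/4)) = 0.01415 m from the centre, with end-angles ±π/4.
One side contributes B₁ = (μ₀I/4πd)·2 sin(π/4) = 6.96×10⁻⁶ T.
All 4 sides add in the same direction: B = 4 × 6.96×10⁻⁶ = 2.78×10⁻⁵ T.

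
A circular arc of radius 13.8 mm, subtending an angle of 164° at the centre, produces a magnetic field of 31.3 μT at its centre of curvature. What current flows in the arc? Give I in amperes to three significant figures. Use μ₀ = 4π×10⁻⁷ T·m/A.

I ≈ 1.51 A

For a circular arc, B = μ₀Iφ/(4πR) with φ in radians; here φ = 2.862 rad.
So I = 4πRB/(μ₀φ) = 4π × 0.0138 × 3.13×10⁻⁵ / (4π×10⁻⁷ × 2.862) = 1.51 A.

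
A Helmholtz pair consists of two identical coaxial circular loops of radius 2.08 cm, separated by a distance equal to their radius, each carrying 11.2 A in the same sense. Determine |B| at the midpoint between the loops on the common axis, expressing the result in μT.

B ≈ 484 μT

Each loop contributes B = μ₀IR²/[2(R²+z²)^(3/2)] on the axis, with z measured from that loop.
Loop 1 (z = 0.0104 m): B₁ = 2.42×10⁻⁴ T. Loop 2 (z = 0.0104 m): B₂ = 2.42×10⁻⁴ T.
The fields add: B = B₁ + B₂ = 4.84×10⁻⁴ T.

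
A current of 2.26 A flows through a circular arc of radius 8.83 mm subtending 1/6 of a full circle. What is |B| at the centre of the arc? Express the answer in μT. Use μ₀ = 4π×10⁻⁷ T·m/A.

B ≈ 26.8 μT

The Biot–Savart field of a circular arc at its centre is B = μ₀Iφ/(4πR), with φ = 1.047 rad.
B = (4π×10⁻⁷ × 2.26 × 1.047) / (4π × 0.00883) = 2.68×10⁻⁵ T.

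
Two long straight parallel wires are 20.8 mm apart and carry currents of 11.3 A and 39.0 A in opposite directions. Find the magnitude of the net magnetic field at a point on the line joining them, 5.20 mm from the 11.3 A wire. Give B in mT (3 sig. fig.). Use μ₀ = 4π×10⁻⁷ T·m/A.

B ≈ 0.935 mT

Each long wire gives B = μ₀I/(2πd). Distances are d₁ = 0.0052 m and d₂ = 0.0156 m.
B₁ = 4.35×10⁻⁴ T, B₂ = 5.00×10⁻⁴ T.
Between antiparallel currents both contributions point the same way, so they add. B = B₁ + B₂ = 4.35×10⁻⁴ + 5.00×10⁻⁴ = 9.35×10⁻⁴ T.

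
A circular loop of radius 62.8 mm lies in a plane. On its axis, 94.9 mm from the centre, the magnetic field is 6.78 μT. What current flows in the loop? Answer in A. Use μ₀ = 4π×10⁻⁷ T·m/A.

I ≈ 4.03 A

On the axis of a loop, B = μ₀IR²/[2(R²+z²)^(3/2)], so I = 2B(R²+z²)^(3/2)/(μ₀R²).
R² + z² = 0.003944 + 0.009006 = 0.01295 m²; raised to 3/2 gives 1.47×10⁻³ m³.
I = 2 × 6.78×10⁻⁶ × 1.47×10⁻³ / (1.26×10⁻⁶ × 0.003944) = 4.03 A.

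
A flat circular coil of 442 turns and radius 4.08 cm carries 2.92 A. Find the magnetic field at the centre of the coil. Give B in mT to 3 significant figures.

For an N-turn flat coil, B = Nμ₀I/(2R) with R = 0.0408 m.
B = 442 × 4.50×10⁻⁵ T = 1.99×10⁻² T.

B ≈ 19.9 mT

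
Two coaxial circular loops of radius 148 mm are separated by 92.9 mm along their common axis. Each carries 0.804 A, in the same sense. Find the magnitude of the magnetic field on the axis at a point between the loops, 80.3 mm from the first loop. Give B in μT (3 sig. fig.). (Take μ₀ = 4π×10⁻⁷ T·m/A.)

B ≈ 5.69 μT

Each loop contributes B = μ₀IR²/[2(R²+z²)^(3/2)] on the axis, with z measured from that loop.
Loop 1 (z = 0.0803 m): B₁ = 2.32×10⁻⁶ T. Loop 2 (z = 0.0126 m): B₂ = 3.38×10⁻⁶ T.
The fields add: B = B₁ + B₂ = 5.69×10⁻⁶ T.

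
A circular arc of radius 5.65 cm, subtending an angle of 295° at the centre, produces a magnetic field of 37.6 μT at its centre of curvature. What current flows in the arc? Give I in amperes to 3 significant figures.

I ≈ 4.13 A

For a circular arc, B = μ₀Iφ/(4πR) with φ in radians; here φ = 5.149 rad.
So I = 4πRB/(μ₀φ) = 4π × 0.0565 × 3.76×10⁻⁵ / (4π×10⁻⁷ × 5.149) = 4.13 A.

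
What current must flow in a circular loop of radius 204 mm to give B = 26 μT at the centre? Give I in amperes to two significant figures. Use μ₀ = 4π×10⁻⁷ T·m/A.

At the centre of a circular loop B = μ₀I/(2R), so I = 2RB/μ₀.
With R = 0.204 m, I = 2 × 0.204 × 2.60×10⁻⁵ / (4π×10⁻⁷) = 8.44 A.

I ≈ 8.4 A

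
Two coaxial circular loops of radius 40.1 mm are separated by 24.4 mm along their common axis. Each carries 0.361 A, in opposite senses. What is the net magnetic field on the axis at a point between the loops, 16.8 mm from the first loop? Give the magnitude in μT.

Each loop contributes B = μ₀IR²/[2(R²+z²)^(3/2)] on the axis, with z measured from that loop.
Loop 1 (z = 0.0168 m): B₁ = 4.44×10⁻⁶ T. Loop 2 (z = 0.0076 m): B₂ = 5.36×10⁻⁶ T.
The fields oppose: B = |B₁ − B₂| = 9.27×10⁻⁷ T.

B ≈ 0.927 μT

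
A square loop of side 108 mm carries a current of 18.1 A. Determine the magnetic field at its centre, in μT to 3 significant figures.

Each side is a finite straight segment at perpendicular distance d = a/(2 tan(π/4)) = 0.054 m from the centre, with end-angles ±π/4.
One side contributes B₁ = (μ₀I/4πd)·2 sin(π/4) = 4.74×10⁻⁵ T.
All 4 sides add in the same direction: B = 4 × 4.74×10⁻⁵ = 1.90×10⁻⁴ T.

B ≈ 190 μT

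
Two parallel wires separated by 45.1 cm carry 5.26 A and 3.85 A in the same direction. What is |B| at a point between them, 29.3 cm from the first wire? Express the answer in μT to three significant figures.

Each long wire gives B = μ₀I/(2πd). Distances are d₁ = 0.293 m and d₂ = 0.158 m.
B₁ = 3.59×10⁻⁶ T, B₂ = 4.87×10⁻⁶ T.
Between parallel currents the two contributions point in opposite directions, so they subtract. B = |B₁ − B₂| = |3.59×10⁻⁶ − 4.87×10⁻⁶| = 1.28×10⁻⁶ T.

B ≈ 1.28 μT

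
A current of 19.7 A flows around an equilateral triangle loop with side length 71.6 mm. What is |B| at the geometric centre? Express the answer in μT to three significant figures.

Each side is a finite straight segment at perpendicular distance d = a/(2 tan(π/3)) = 0.02067 m from the centre, with end-angles ±π/3.
One side contributes B₁ = (μ₀I/4πd)·2 sin(π/3) = 1.65×10⁻⁴ T.
All 3 sides add in the same direction: B = 3 × 1.65×10⁻⁴ = 4.95×10⁻⁴ T.

B ≈ 495 μT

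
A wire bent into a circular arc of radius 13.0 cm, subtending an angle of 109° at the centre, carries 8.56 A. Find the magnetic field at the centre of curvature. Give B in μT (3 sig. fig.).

B ≈ 12.5 μT

The Biot–Savart field of a circular arc at its centre is B = μ₀Iφ/(4πR), with φ = 1.902 rad.
B = (4π×10⁻⁷ × 8.56 × 1.902) / (4π × 0.13) = 1.25×10⁻⁵ T.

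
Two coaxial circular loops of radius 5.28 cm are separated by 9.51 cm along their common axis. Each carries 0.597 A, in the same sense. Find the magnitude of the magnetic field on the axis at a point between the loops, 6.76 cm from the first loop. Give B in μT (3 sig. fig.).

B ≈ 6.61 μT

Each loop contributes B = μ₀IR²/[2(R²+z²)^(3/2)] on the axis, with z measured from that loop.
Loop 1 (z = 0.0676 m): B₁ = 1.66×10⁻⁶ T. Loop 2 (z = 0.0275 m): B₂ = 4.96×10⁻⁶ T.
The fields add: B = B₁ + B₂ = 6.61×10⁻⁶ T.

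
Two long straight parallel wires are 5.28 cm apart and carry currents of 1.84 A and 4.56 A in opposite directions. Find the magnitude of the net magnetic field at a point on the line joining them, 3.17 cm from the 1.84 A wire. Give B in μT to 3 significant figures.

Each long wire gives B = μ₀I/(2πd). Distances are d₁ = 0.0317 m and d₂ = 0.0211 m.
B₁ = 1.16×10⁻⁵ T, B₂ = 4.32×10⁻⁵ T.
Between antiparallel currents both contributions point the same way, so they add. B = B₁ + B₂ = 1.16×10⁻⁵ + 4.32×10⁻⁵ = 5.48×10⁻⁵ T.

B ≈ 54.8 μT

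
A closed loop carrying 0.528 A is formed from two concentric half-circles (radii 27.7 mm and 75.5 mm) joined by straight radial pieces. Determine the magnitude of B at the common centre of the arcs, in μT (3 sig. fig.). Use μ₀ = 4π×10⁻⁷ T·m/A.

B ≈ 3.79 μT

The radial connectors point toward the centre, so dl × r̂ = 0 and they contribute nothing.
Each semicircle gives μ₀I/(4R): inner arc 5.99×10⁻⁶ T, outer arc 2.20×10⁻⁶ T.
The two arcs carry current in opposite angular senses, so their fields oppose: B = |5.99×10⁻⁶ − 2.20×10⁻⁶| = 3.79×10⁻⁶ T.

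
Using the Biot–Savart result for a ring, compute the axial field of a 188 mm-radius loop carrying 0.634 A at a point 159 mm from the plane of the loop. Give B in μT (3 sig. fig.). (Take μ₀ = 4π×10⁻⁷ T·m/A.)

On the axis of a circular loop, B = μ₀IR² / [2(R²+z²)^(3/2)].
R² + z² = (0.188)² + (0.159)² = 0.06062 m², and (R²+z²)^(3/2) = 1.49×10⁻² m³.
B = (4π×10⁻⁷ × 0.634 × 0.03534) / (2 × 1.49×10⁻²) = 9.43×10⁻⁷ T.

B ≈ 0.943 μT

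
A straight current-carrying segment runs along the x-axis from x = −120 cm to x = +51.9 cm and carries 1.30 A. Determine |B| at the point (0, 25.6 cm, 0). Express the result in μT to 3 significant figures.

For a finite straight segment, B = (μ₀I/4πd)(sinθ₁ + sinθ₂), where θ₁, θ₂ are the angles from the perpendicular to each end.
The perpendicular distance is d = 0.256 m; the end-offsets along the wire are a = 1.2 m and b = 0.519 m.
sinθ₁ = 1.2/√(1.2²+0.256²) = 0.9780; sinθ₂ = 0.519/√(0.519²+0.256²) = 0.8968.
B = (4π×10⁻⁷ × 1.30) / (4π × 0.256) × (0.9780 + 0.8968) = 9.52×10⁻⁷ T.

B ≈ 0.952 μT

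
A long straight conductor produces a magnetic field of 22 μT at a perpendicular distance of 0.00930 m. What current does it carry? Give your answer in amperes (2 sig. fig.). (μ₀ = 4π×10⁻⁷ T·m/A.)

I ≈ 1.0 A

For a long straight wire B = μ₀I/(2πd), so I = 2πdB/μ₀.
I = 2π × 0.0093 × 2.20×10⁻⁵ / (4π×10⁻⁷) = 1.02 A.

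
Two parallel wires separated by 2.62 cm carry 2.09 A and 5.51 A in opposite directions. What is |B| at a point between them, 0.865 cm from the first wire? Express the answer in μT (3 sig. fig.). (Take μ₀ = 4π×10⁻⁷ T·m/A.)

B ≈ 111 μT

Each long wire gives B = μ₀I/(2πd). Distances are d₁ = 0.00865 m and d₂ = 0.01755 m.
B₁ = 4.83×10⁻⁵ T, B₂ = 6.28×10⁻⁵ T.
Between antiparallel currents both contributions point the same way, so they add. B = B₁ + B₂ = 4.83×10⁻⁵ + 6.28×10⁻⁵ = 1.11×10⁻⁴ T.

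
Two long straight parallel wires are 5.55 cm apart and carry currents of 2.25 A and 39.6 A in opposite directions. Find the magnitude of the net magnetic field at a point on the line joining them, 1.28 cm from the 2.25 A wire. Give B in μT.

Each long wire gives B = μ₀I/(2πd). Distances are d₁ = 0.0128 m and d₂ = 0.0427 m.
B₁ = 3.52×10⁻⁵ T, B₂ = 1.85×10⁻⁴ T.
Between antiparallel currents both contributions point the same way, so they add. B = B₁ + B₂ = 3.52×10⁻⁵ + 1.85×10⁻⁴ = 2.21×10⁻⁴ T.

B ≈ 221 μT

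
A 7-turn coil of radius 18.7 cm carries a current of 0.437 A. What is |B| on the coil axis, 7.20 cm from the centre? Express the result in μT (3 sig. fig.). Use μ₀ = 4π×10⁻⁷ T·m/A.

For an N-turn flat coil, B = Nμ₀IR²/[2(R²+z²)^(3/2)] with R = 0.187 m, z = 0.072 m.
B = 7 × 1.19×10⁻⁶ T = 8.35×10⁻⁶ T.

B ≈ 8.35 μT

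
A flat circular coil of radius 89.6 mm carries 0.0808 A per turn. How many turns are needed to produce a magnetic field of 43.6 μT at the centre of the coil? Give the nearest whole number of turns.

For an N-turn coil, B = Nμ₀I/(2R). A single turn gives B₁ = 5.67×10⁻⁷ T with R = 0.0896 m.
N = B/B₁ = 4.36×10⁻⁵ / 5.67×10⁻⁷ = 76.95.

N = 77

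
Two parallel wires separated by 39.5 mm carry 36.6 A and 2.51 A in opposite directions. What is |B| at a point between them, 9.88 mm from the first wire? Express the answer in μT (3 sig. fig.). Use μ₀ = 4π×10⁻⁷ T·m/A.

Each long wire gives B = μ₀I/(2πd). Distances are d₁ = 0.00988 m and d₂ = 0.02962 m.
B₁ = 7.41×10⁻⁴ T, B₂ = 1.69×10⁻⁵ T.
Between antiparallel currents both contributions point the same way, so they add. B = B₁ + B₂ = 7.41×10⁻⁴ + 1.69×10⁻⁵ = 7.58×10⁻⁴ T.

B ≈ 758 μT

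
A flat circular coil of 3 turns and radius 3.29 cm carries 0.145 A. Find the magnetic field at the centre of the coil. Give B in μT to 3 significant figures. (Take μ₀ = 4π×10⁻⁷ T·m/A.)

B ≈ 8.31 μT

For an N-turn flat coil, B = Nμ₀I/(2R) with R = 0.0329 m.
B = 3 × 2.77×10⁻⁶ T = 8.31×10⁻⁶ T.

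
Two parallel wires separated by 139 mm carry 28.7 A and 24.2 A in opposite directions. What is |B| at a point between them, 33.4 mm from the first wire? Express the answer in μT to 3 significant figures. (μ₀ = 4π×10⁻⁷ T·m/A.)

B ≈ 218 μT

Each long wire gives B = μ₀I/(2πd). Distances are d₁ = 0.0334 m and d₂ = 0.1056 m.
B₁ = 1.72×10⁻⁴ T, B₂ = 4.58×10⁻⁵ T.
Between antiparallel currents both contributions point the same way, so they add. B = B₁ + B₂ = 1.72×10⁻⁴ + 4.58×10⁻⁵ = 2.18×10⁻⁴ T.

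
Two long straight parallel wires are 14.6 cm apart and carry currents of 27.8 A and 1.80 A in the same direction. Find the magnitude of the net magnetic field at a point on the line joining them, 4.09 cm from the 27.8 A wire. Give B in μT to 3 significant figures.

B ≈ 133 μT

Each long wire gives B = μ₀I/(2πd). Distances are d₁ = 0.0409 m and d₂ = 0.1051 m.
B₁ = 1.36×10⁻⁴ T, B₂ = 3.43×10⁻⁶ T.
Between parallel currents the two contributions point in opposite directions, so they subtract. B = |B₁ − B₂| = |1.36×10⁻⁴ − 3.43×10⁻⁶| = 1.33×10⁻⁴ T.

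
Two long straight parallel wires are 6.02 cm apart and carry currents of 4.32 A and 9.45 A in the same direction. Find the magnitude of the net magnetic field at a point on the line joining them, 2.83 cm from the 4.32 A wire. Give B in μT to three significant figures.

Each long wire gives B = μ₀I/(2πd). Distances are d₁ = 0.0283 m and d₂ = 0.0319 m.
B₁ = 3.05×10⁻⁵ T, B₂ = 5.92×10⁻⁵ T.
Between parallel currents the two contributions point in opposite directions, so they subtract. B = |B₁ − B₂| = |3.05×10⁻⁵ − 5.92×10⁻⁵| = 2.87×10⁻⁵ T.

B ≈ 28.7 μT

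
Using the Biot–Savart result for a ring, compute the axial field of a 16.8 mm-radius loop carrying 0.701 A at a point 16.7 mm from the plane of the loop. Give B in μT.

B ≈ 9.35 μT

On the axis of a circular loop, B = μ₀IR² / [2(R²+z²)^(3/2)].
R² + z² = (0.0168)² + (0.0167)² = 0.0005611 m², and (R²+z²)^(3/2) = 1.33×10⁻⁵ m³.
B = (4π×10⁻⁷ × 0.701 × 0.0002822) / (2 × 1.33×10⁻⁵) = 9.35×10⁻⁶ T.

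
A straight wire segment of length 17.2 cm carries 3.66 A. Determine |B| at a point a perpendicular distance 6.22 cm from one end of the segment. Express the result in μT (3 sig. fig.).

B ≈ 5.53 μT

For a finite straight segment, B = (μ₀I/4πd)(sinθ₁ + sinθ₂), where θ₁, θ₂ are the angles from the perpendicular to each end.
The perpendicular foot is at one end, so the two end-offsets along the wire are 0 and L = 0.172 m.
sinθ₁ = 0/√(0²+0.0622²) = 0.0000; sinθ₂ = 0.172/√(0.172²+0.0622²) = 0.9404.
B = (4π×10⁻⁷ × 3.66) / (4π × 0.0622) × (0.0000 + 0.9404) = 5.53×10⁻⁶ T.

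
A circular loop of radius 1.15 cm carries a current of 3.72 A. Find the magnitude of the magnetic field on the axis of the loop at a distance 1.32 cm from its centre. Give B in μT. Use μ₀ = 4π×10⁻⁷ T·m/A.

B ≈ 57.6 μT

On the axis of a circular loop, B = μ₀IR² / [2(R²+z²)^(3/2)].
R² + z² = (0.0115)² + (0.0132)² = 0.0003065 m², and (R²+z²)^(3/2) = 5.37×10⁻⁶ m³.
B = (4π×10⁻⁷ × 3.72 × 0.0001322) / (2 × 5.37×10⁻⁶) = 5.76×10⁻⁵ T.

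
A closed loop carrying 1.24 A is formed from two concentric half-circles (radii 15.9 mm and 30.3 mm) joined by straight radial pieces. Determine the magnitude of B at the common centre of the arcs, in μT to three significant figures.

The radial connectors point toward the centre, so dl × r̂ = 0 and they contribute nothing.
Each semicircle gives μ₀I/(4R): inner arc 2.45×10⁻⁵ T, outer arc 1.29×10⁻⁵ T.
The two arcs carry current in opposite angular senses, so their fields oppose: B = |2.45×10⁻⁵ − 1.29×10⁻⁵| = 1.16×10⁻⁵ T.

B ≈ 11.6 μT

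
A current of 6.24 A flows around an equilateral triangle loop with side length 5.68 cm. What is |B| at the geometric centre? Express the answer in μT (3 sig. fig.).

Each side is a finite straight segment at perpendicular distance d = a/(2 tan(π/3)) = 0.0164 m from the centre, with end-angles ±π/3.
One side contributes B₁ = (μ₀I/4πd)·2 sin(π/3) = 6.59×10⁻⁵ T.
All 3 sides add in the same direction: B = 3 × 6.59×10⁻⁵ = 1.98×10⁻⁴ T.

B ≈ 198 μT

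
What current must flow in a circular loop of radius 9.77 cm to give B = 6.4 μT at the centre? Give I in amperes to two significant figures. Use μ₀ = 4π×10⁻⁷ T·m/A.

At the centre of a circular loop B = μ₀I/(2R), so I = 2RB/μ₀.
With R = 0.0977 m, I = 2 × 0.0977 × 6.40×10⁻⁶ / (4π×10⁻⁷) = 0.995 A.

I ≈ 1.0 A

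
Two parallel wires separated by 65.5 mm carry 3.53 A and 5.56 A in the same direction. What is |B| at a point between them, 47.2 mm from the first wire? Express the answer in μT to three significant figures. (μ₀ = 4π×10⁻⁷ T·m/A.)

B ≈ 45.8 μT

Each long wire gives B = μ₀I/(2πd). Distances are d₁ = 0.0472 m and d₂ = 0.0183 m.
B₁ = 1.50×10⁻⁵ T, B₂ = 6.08×10⁻⁵ T.
Between parallel currents the two contributions point in opposite directions, so they subtract. B = |B₁ − B₂| = |1.50×10⁻⁵ − 6.08×10⁻⁵| = 4.58×10⁻⁵ T.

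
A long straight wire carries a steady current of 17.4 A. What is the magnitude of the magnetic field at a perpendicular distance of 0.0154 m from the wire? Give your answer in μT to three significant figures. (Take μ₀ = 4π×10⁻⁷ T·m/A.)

B ≈ 226 μT

For an infinitely long straight wire, B = μ₀I/(2πd).
B = (4π×10⁻⁷ × 17.4) / (2π × 0.0154) = 2.26×10⁻⁴ T.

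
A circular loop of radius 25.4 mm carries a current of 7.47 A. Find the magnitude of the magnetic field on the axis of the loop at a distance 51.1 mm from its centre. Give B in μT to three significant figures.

On the axis of a circular loop, B = μ₀IR² / [2(R²+z²)^(3/2)].
R² + z² = (0.0254)² + (0.0511)² = 0.003256 m², and (R²+z²)^(3/2) = 1.86×10⁻⁴ m³.
B = (4π×10⁻⁷ × 7.47 × 0.0006452) / (2 × 1.86×10⁻⁴) = 1.63×10⁻⁵ T.

B ≈ 16.3 μT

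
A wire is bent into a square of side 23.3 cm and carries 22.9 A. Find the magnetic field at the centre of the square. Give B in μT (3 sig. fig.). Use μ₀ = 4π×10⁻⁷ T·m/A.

Each side is a finite straight segment at perpendicular distance d = a/(2 tan(π/4)) = 0.1165 m from the centre, with end-angles ±π/4.
One side contributes B₁ = (μ₀I/4πd)·2 sin(π/4) = 2.78×10⁻⁵ T.
All 4 sides add in the same direction: B = 4 × 2.78×10⁻⁵ = 1.11×10⁻⁴ T.

B ≈ 111 μT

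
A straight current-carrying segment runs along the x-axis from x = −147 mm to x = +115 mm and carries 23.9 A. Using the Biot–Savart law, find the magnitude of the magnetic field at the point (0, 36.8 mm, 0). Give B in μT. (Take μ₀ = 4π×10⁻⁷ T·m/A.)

For a finite straight segment, B = (μ₀I/4πd)(sinθ₁ + sinθ₂), where θ₁, θ₂ are the angles from the perpendicular to each end.
The perpendicular distance is d = 0.0368 m; the end-offsets along the wire are a = 0.147 m and b = 0.115 m.
sinθ₁ = 0.147/√(0.147²+0.0368²) = 0.9701; sinθ₂ = 0.115/√(0.115²+0.0368²) = 0.9524.
B = (4π×10⁻⁷ × 23.9) / (4π × 0.0368) × (0.9701 + 0.9524) = 1.25×10⁻⁴ T.

B ≈ 125 μT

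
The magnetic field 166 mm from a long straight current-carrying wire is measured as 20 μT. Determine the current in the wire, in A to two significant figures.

I ≈ 17 A

For a long straight wire B = μ₀I/(2πd), so I = 2πdB/μ₀.
I = 2π × 0.166 × 2.00×10⁻⁵ / (4π×10⁻⁷) = 16.6 A.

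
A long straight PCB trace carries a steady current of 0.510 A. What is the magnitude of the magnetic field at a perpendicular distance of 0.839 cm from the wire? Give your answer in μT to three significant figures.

For an infinitely long straight wire, B = μ₀I/(2πd).
B = (4π×10⁻⁷ × 0.510) / (2π × 0.00839) = 1.22×10⁻⁵ T.

B ≈ 12.2 μT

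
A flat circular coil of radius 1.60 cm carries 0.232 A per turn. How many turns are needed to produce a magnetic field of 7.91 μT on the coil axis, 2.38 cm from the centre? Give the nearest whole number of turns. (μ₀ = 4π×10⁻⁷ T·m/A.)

For an N-turn coil, B = Nμ₀IR²/[2(R²+z²)^(3/2)]. A single turn gives B₁ = 1.58×10⁻⁶ T with R = 0.016 m, z = 0.0238 m.
N = B/B₁ = 7.91×10⁻⁶ / 1.58×10⁻⁶ = 5.00.

N = 5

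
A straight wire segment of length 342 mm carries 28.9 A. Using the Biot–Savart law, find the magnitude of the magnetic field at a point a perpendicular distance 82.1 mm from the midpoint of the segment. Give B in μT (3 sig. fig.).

B ≈ 63.5 μT

For a finite straight segment, B = (μ₀I/4πd)(sinθ₁ + sinθ₂), where θ₁, θ₂ are the angles from the perpendicular to each end.
The perpendicular from the point meets the wire at its midpoint, so each end is L/2 = 0.171 m away along the wire.
sinθ₁ = 0.171/√(0.171²+0.0821²) = 0.9015; sinθ₂ = 0.171/√(0.171²+0.0821²) = 0.9015.
B = (4π×10⁻⁷ × 28.9) / (4π × 0.0821) × (0.9015 + 0.9015) = 6.35×10⁻⁵ T.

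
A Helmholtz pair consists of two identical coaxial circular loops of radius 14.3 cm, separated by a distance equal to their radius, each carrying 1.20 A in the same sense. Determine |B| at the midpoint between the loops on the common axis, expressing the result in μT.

B ≈ 7.55 μT

Each loop contributes B = μ₀IR²/[2(R²+z²)^(3/2)] on the axis, with z measured from that loop.
Loop 1 (z = 0.0715 m): B₁ = 3.77×10⁻⁶ T. Loop 2 (z = 0.0715 m): B₂ = 3.77×10⁻⁶ T.
The fields add: B = B₁ + B₂ = 7.55×10⁻⁶ T.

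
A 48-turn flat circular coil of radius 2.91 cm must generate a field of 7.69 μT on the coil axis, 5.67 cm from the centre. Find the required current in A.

I ≈ 0.0779 A

For an N-turn coil, B = Nμ₀IR²/[2(R²+z²)^(3/2)] with R = 0.0291 m, z = 0.0567 m, so I = 2B(R²+z²)^(3/2)/(Nμ₀R²) = 2 × 7.69×10⁻⁶ × 2.59×10⁻⁴ / (48 × 4π×10⁻⁷ × 0.0008468) = 7.79×10⁻² A.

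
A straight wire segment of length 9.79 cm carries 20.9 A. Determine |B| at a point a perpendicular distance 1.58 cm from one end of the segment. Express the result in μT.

B ≈ 131 μT

For a finite straight segment, B = (μ₀I/4πd)(sinθ₁ + sinθ₂), where θ₁, θ₂ are the angles from the perpendicular to each end.
The perpendicular foot is at one end, so the two end-offsets along the wire are 0 and L = 0.0979 m.
sinθ₁ = 0/√(0²+0.0158²) = 0.0000; sinθ₂ = 0.0979/√(0.0979²+0.0158²) = 0.9872.
B = (4π×10⁻⁷ × 20.9) / (4π × 0.0158) × (0.0000 + 0.9872) = 1.31×10⁻⁴ T.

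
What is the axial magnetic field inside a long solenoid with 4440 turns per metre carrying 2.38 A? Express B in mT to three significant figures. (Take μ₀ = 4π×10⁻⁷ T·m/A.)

Inside a long solenoid, B = μ₀nI with n = 4440 turns/m.
B = 4π×10⁻⁷ × 4440 × 2.38 = 1.33×10⁻² T.

B ≈ 13.3 mT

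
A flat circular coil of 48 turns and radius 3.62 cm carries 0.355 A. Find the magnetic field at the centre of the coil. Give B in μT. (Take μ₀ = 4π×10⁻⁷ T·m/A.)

For an N-turn flat coil, B = Nμ₀I/(2R) with R = 0.0362 m.
B = 48 × 6.16×10⁻⁶ T = 2.96×10⁻⁴ T.

B ≈ 296 μT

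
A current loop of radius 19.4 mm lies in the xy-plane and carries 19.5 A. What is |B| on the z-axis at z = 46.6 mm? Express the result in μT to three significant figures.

On the axis of a circular loop, B = μ₀IR² / [2(R²+z²)^(3/2)].
R² + z² = (0.0194)² + (0.0466)² = 0.002548 m², and (R²+z²)^(3/2) = 1.29×10⁻⁴ m³.
B = (4π×10⁻⁷ × 19.5 × 0.0003764) / (2 × 1.29×10⁻⁴) = 3.59×10⁻⁵ T.

B ≈ 35.9 μT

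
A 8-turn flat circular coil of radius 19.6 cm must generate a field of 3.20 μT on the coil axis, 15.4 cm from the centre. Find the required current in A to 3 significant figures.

For an N-turn coil, B = Nμ₀IR²/[2(R²+z²)^(3/2)] with R = 0.196 m, z = 0.154 m, so I = 2B(R²+z²)^(3/2)/(Nμ₀R²) = 2 × 3.20×10⁻⁶ × 1.55×10⁻² / (8 × 4π×10⁻⁷ × 0.03842) = 0.257 A.

I ≈ 0.257 A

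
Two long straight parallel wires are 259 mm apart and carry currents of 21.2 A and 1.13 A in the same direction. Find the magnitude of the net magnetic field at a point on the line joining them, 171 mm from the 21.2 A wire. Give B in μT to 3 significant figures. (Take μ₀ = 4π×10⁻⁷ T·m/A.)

B ≈ 22.2 μT

Each long wire gives B = μ₀I/(2πd). Distances are d₁ = 0.171 m and d₂ = 0.088 m.
B₁ = 2.48×10⁻⁵ T, B₂ = 2.57×10⁻⁶ T.
Between parallel currents the two contributions point in opposite directions, so they subtract. B = |B₁ − B₂| = |2.48×10⁻⁵ − 2.57×10⁻⁶| = 2.22×10⁻⁵ T.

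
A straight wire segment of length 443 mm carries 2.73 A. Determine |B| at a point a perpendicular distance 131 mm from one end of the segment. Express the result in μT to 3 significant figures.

B ≈ 2.00 μT

For a finite straight segment, B = (μ₀I/4πd)(sinθ₁ + sinθ₂), where θ₁, θ₂ are the angles from the perpendicular to each end.
The perpendicular foot is at one end, so the two end-offsets along the wire are 0 and L = 0.443 m.
sinθ₁ = 0/√(0²+0.131²) = 0.0000; sinθ₂ = 0.443/√(0.443²+0.131²) = 0.9590.
B = (4π×10⁻⁷ × 2.73) / (4π × 0.131) × (0.0000 + 0.9590) = 2.00×10⁻⁶ T.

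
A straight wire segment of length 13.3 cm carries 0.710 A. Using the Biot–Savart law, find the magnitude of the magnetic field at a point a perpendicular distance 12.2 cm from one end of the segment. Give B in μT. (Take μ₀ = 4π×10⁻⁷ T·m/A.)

B ≈ 0.429 μT

For a finite straight segment, B = (μ₀I/4πd)(sinθ₁ + sinθ₂), where θ₁, θ₂ are the angles from the perpendicular to each end.
The perpendicular foot is at one end, so the two end-offsets along the wire are 0 and L = 0.133 m.
sinθ₁ = 0/√(0²+0.122²) = 0.0000; sinθ₂ = 0.133/√(0.133²+0.122²) = 0.7369.
B = (4π×10⁻⁷ × 0.710) / (4π × 0.122) × (0.0000 + 0.7369) = 4.29×10⁻⁷ T.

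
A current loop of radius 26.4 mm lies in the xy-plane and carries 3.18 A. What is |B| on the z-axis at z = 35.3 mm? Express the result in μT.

On the axis of a circular loop, B = μ₀IR² / [2(R²+z²)^(3/2)].
R² + z² = (0.0264)² + (0.0353)² = 0.001943 m², and (R²+z²)^(3/2) = 8.56×10⁻⁵ m³.
B = (4π×10⁻⁷ × 3.18 × 0.000697) / (2 × 8.56×10⁻⁵) = 1.63×10⁻⁵ T.

B ≈ 16.3 μT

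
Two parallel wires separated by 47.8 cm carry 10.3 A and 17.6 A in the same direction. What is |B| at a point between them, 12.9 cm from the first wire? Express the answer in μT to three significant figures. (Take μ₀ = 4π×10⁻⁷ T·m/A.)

B ≈ 5.88 μT

Each long wire gives B = μ₀I/(2πd). Distances are d₁ = 0.129 m and d₂ = 0.349 m.
B₁ = 1.60×10⁻⁵ T, B₂ = 1.01×10⁻⁵ T.
Between parallel currents the two contributions point in opposite directions, so they subtract. B = |B₁ − B₂| = |1.60×10⁻⁵ − 1.01×10⁻⁵| = 5.88×10⁻⁶ T.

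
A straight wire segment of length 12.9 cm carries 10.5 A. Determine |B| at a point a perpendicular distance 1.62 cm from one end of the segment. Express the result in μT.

B ≈ 64.3 μT

For a finite straight segment, B = (μ₀I/4πd)(sinθ₁ + sinθ₂), where θ₁, θ₂ are the angles from the perpendicular to each end.
The perpendicular foot is at one end, so the two end-offsets along the wire are 0 and L = 0.129 m.
sinθ₁ = 0/√(0²+0.0162²) = 0.0000; sinθ₂ = 0.129/√(0.129²+0.0162²) = 0.9922.
B = (4π×10⁻⁷ × 10.5) / (4π × 0.0162) × (0.0000 + 0.9922) = 6.43×10⁻⁵ T.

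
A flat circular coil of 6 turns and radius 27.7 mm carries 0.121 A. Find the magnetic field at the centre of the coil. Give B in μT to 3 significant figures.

For an N-turn flat coil, B = Nμ₀I/(2R) with R = 0.0277 m.
B = 6 × 2.74×10⁻⁶ T = 1.65×10⁻⁵ T.

B ≈ 16.5 μT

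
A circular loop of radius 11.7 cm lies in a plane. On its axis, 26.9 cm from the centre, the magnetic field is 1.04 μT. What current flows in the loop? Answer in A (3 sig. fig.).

On the axis of a loop, B = μ₀IR²/[2(R²+z²)^(3/2)], so I = 2B(R²+z²)^(3/2)/(μ₀R²).
R² + z² = 0.01369 + 0.07236 = 0.08605 m²; raised to 3/2 gives 2.52×10⁻² m³.
I = 2 × 1.04×10⁻⁶ × 2.52×10⁻² / (1.26×10⁻⁶ × 0.01369) = 3.05 A.

I ≈ 3.05 A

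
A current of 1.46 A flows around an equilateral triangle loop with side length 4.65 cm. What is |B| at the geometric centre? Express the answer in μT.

B ≈ 56.5 μT

Each side is a finite straight segment at perpendicular distance d = a/(2 tan(π/3)) = 0.01342 m from the centre, with end-angles ±π/3.
One side contributes B₁ = (μ₀I/4πd)·2 sin(π/3) = 1.88×10⁻⁵ T.
All 3 sides add in the same direction: B = 3 × 1.88×10⁻⁵ = 5.65×10⁻⁵ T.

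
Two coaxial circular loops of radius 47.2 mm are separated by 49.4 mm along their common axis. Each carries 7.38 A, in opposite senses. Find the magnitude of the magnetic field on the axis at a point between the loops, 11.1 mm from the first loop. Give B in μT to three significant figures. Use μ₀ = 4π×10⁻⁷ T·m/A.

Each loop contributes B = μ₀IR²/[2(R²+z²)^(3/2)] on the axis, with z measured from that loop.
Loop 1 (z = 0.0111 m): B₁ = 9.06×10⁻⁵ T. Loop 2 (z = 0.0383 m): B₂ = 4.60×10⁻⁵ T.
The fields oppose: B = |B₁ − B₂| = 4.46×10⁻⁵ T.

B ≈ 44.6 μT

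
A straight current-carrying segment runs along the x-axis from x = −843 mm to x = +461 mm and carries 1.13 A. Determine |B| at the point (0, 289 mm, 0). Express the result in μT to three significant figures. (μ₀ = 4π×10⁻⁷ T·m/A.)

For a finite straight segment, B = (μ₀I/4πd)(sinθ₁ + sinθ₂), where θ₁, θ₂ are the angles from the perpendicular to each end.
The perpendicular distance is d = 0.289 m; the end-offsets along the wire are a = 0.843 m and b = 0.461 m.
sinθ₁ = 0.843/√(0.843²+0.289²) = 0.9460; sinθ₂ = 0.461/√(0.461²+0.289²) = 0.8473.
B = (4π×10⁻⁷ × 1.13) / (4π × 0.289) × (0.9460 + 0.8473) = 7.01×10⁻⁷ T.

B ≈ 0.701 μT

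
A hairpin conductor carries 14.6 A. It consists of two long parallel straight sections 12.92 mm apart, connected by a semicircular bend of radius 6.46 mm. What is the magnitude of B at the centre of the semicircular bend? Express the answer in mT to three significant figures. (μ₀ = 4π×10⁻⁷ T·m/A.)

The semicircular arc contributes B_arc = μ₀I·π/(4πR) = μ₀I/(4R) = 7.10×10⁻⁴ T.
Each semi-infinite lead is at perpendicular distance R = 0.00646 m from the centre, with the perpendicular foot at its near end, so it contributes μ₀I/(4πR); both point the same way, together 4.52×10⁻⁴ T.
Arc and leads all point the same direction: B = 7.10×10⁻⁴ + 4.52×10⁻⁴ = 1.16×10⁻³ T.

B ≈ 1.16 mT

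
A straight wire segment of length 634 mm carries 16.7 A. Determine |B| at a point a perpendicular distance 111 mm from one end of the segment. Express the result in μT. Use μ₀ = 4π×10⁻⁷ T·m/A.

For a finite straight segment, B = (μ₀I/4πd)(sinθ₁ + sinθ₂), where θ₁, θ₂ are the angles from the perpendicular to each end.
The perpendicular foot is at one end, so the two end-offsets along the wire are 0 and L = 0.634 m.
sinθ₁ = 0/√(0²+0.111²) = 0.0000; sinθ₂ = 0.634/√(0.634²+0.111²) = 0.9850.
B = (4π×10⁻⁷ × 16.7) / (4π × 0.111) × (0.0000 + 0.9850) = 1.48×10⁻⁵ T.

B ≈ 14.8 μT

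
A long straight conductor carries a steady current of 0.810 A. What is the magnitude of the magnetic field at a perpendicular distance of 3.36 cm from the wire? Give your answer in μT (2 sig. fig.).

B ≈ 4.8 μT

For an infinitely long straight wire, B = μ₀I/(2πd).
B = (4π×10⁻⁷ × 0.810) / (2π × 0.0336) = 4.82×10⁻⁶ T.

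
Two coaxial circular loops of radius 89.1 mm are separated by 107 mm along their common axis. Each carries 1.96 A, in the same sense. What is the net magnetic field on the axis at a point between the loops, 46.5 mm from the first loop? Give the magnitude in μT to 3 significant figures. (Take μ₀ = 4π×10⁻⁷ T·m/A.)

B ≈ 17.5 μT

Each loop contributes B = μ₀IR²/[2(R²+z²)^(3/2)] on the axis, with z measured from that loop.
Loop 1 (z = 0.0465 m): B₁ = 9.63×10⁻⁶ T. Loop 2 (z = 0.0605 m): B₂ = 7.83×10⁻⁶ T.
The fields add: B = B₁ + B₂ = 1.75×10⁻⁵ T.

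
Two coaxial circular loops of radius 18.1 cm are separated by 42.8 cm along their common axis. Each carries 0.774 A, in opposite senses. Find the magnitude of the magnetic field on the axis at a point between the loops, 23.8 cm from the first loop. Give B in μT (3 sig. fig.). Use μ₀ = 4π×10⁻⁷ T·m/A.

Each loop contributes B = μ₀IR²/[2(R²+z²)^(3/2)] on the axis, with z measured from that loop.
Loop 1 (z = 0.238 m): B₁ = 5.96×10⁻⁷ T. Loop 2 (z = 0.19 m): B₂ = 8.82×10⁻⁷ T.
The fields oppose: B = |B₁ − B₂| = 2.86×10⁻⁷ T.

B ≈ 0.286 μT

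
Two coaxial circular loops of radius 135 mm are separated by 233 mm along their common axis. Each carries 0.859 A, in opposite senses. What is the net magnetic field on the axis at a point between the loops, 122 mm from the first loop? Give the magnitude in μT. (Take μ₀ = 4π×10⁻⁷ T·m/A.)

Each loop contributes B = μ₀IR²/[2(R²+z²)^(3/2)] on the axis, with z measured from that loop.
Loop 1 (z = 0.122 m): B₁ = 1.63×10⁻⁶ T. Loop 2 (z = 0.111 m): B₂ = 1.84×10⁻⁶ T.
The fields oppose: B = |B₁ − B₂| = 2.10×10⁻⁷ T.

B ≈ 0.210 μT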